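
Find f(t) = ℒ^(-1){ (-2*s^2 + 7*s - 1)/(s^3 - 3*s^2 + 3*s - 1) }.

Factor the denominator: s^3 - 3*s^2 + 3*s - 1 = (s - 1)^3.
Partial fraction decomposition gives [-2/(s - 1)] + [3/(s - 1)^2] + [4/(s - 1)^3].
Invert each term: -2/(s - 1) ↔ -2e^(t); 3/(s - 1)^2 ↔ 3t·e^(t); 4/(s - 1)^3 ↔ (2)t^2·e^(t).

f(t) = 2*t^2*exp(t) + 3*t*exp(t) - 2*exp(t)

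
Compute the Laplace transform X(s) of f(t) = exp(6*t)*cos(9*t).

X(s) = (s - 6)/((s - 6)^2 + 81)

L{cos(9t)} = s/(s^2 + 81).
By the first shifting theorem, multiplying by e^(6t) replaces s with s - 6.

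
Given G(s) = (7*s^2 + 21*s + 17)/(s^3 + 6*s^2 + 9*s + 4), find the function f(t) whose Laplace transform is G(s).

f(t) = t*exp(-t) + 2*exp(-t) + 5*exp(-4*t)

Factor the denominator: s^3 + 6*s^2 + 9*s + 4 = (s + 1)^2*(s + 4).
Partial fraction decomposition gives [2/(s + 1)] + [(s + 1)^(-2)] + [5/(s + 4)].
Invert each term: 2/(s + 1) ↔ 2e^(-t); 1/(s + 1)^2 ↔ t·e^(-t); 5/(s + 4) ↔ 5e^(-4t).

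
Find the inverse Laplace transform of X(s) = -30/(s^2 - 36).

Since L{sinh(6t)} = 6/(s^2 - 36), the inverse is sinh(6*t), scaled by -5.

-5*sinh(6*t)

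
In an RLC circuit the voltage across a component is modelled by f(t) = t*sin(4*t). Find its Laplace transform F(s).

L{sin(4t)} = 4/(s^2 + 16).
Then apply L{t·g(t)} = -d/ds[G(s)] with G(s) = 4/(s^2 + 16):
differentiating 1 time and applying the sign gives 8*s/(s^2 + 16)^2.

F(s) = 8*s/(s^2 + 16)^2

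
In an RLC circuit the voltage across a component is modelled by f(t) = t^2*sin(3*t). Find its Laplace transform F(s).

L{sin(3t)} = 3/(s^2 + 9).
Then apply L{t^2·g(t)} = (-1)^2 d^2/ds^2[G(s)] with G(s) = 3/(s^2 + 9):
differentiating 2 times and applying the sign gives 18*(s^2 - 3)/(s^2 + 9)^3.

F(s) = 18*(s^2 - 3)/(s^2 + 9)^3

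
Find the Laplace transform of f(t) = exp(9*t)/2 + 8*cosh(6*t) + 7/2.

8*s/(s^2 - 36) + 1/(2*(s - 9)) + 7/(2*s)

By linearity of the Laplace transform, transform each term separately.
(1/2)·[L{e^(9t)} = 1/(s - 9)]; L{7/2} = (7/2)/s; (8)·[L{cosh(6t)} = s/(s^2 - 36)].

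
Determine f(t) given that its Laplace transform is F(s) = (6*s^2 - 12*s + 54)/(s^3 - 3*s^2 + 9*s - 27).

Factor the denominator: s^3 - 3*s^2 + 9*s - 27 = (s - 3)*(s^2 + 9).
Partial fraction decomposition gives [4/(s - 3)] + [2*s/(s^2 + 9)] + [-6/(s^2 + 9)].
Invert each term: 4/(s - 3) ↔ 4e^(3t); 2·s/(s^2 + 9) ↔ 2cos(3t); -2·3/(s^2 + 9) ↔ -2sin(3t).

f(t) = 4*exp(3*t) - 2*sin(3*t) + 2*cos(3*t)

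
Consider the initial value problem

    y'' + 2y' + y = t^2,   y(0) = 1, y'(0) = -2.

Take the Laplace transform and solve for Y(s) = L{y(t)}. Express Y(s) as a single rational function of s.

Y(s) = (s^4 + 2)/(s^5 + 2*s^4 + s^3)

Transform both sides with L{·}.
With L{y''} = s^2 Y - s·y(0) - y'(0) and L{y'} = sY - y(0), with y(0) = 1, y'(0) = -2: the LHS transforms to (s^2 + 2*s + 1)Y - (s).
The right side is L{t^2} = 2/s^3.
So (s^2 + 2*s + 1)Y = 2/s^3 + (s).
Solve for Y(s) and write it as one ratio of polynomials.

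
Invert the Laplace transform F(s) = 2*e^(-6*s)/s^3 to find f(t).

f(t) = Heaviside(t - 6)*((t - 6)^2)

The factor e^(-6s) signals a time shift by c = 6 (second shifting theorem).
L{t^2} = 2!/s^3 = 2/s^3, so L^-1{2/s^3} = t^2.
Hence the inverse is u(t - 6) times that function evaluated at t - 6.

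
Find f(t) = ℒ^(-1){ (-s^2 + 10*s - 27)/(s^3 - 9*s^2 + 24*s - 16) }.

Factor the denominator: s^3 - 9*s^2 + 24*s - 16 = (s - 4)^2*(s - 1).
Partial fraction decomposition gives [1/(s - 4)] + [-1/(s - 4)^2] + [-2/(s - 1)].
Invert each term: 1/(s - 4) ↔ e^(4t); -1/(s - 4)^2 ↔ -t·e^(4t); -2/(s - 1) ↔ -2e^(t).

f(t) = -t*exp(4*t) + exp(4*t) - 2*exp(t)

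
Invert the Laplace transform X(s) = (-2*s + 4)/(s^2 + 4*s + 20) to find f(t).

Complete the square in the denominator: s^2 + 4*s + 20 = (s + 2)^2 + 4^2.
Split the numerator to match: -2*s + 4 = -2·(s + 2) + 2·4.
Invert each term: -2·(s + 2)/((s + 2)^2 + 16) ↔ -2e^(-2t)cos(4t); 2·4/((s + 2)^2 + 16) ↔ 2e^(-2t)sin(4t).

f(t) = 2*exp(-2*t)*sin(4*t) - 2*exp(-2*t)*cos(4*t)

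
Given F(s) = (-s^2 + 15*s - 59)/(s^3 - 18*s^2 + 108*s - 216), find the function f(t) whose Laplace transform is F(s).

f(t) = -5*t^2*exp(6*t)/2 + 3*t*exp(6*t) - exp(6*t)

Factor the denominator: s^3 - 18*s^2 + 108*s - 216 = (s - 6)^3.
Partial fraction decomposition gives [-1/(s - 6)] + [3/(s - 6)^2] + [-5/(s - 6)^3].
Invert each term: -1/(s - 6) ↔ -e^(6t); 3/(s - 6)^2 ↔ 3t·e^(6t); -5/(s - 6)^3 ↔ (-5/2)t^2·e^(6t).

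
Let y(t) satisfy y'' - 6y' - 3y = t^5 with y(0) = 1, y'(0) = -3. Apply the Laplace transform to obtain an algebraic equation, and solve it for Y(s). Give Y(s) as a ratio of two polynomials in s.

Y(s) = (s^7 - 9*s^6 + 120)/(s^8 - 6*s^7 - 3*s^6)

Transform both sides with L{·}.
The derivative rules (L{y''} = s^2 Y - s·y(0) - y'(0) and L{y'} = sY - y(0), with y(0) = 1, y'(0) = -3) turn the left side into (s^2 - 6*s - 3)Y - (s - 9).
The right side is L{t^5} = 120/s^6.
So (s^2 - 6*s - 3)Y = 120/s^6 + (s - 9).
Divide through and combine into a single rational function.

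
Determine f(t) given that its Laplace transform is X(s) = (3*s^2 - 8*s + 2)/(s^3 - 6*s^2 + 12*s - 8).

Factor the denominator: s^3 - 6*s^2 + 12*s - 8 = (s - 2)^3.
Partial fraction decomposition gives [3/(s - 2)] + [4/(s - 2)^2] + [-2/(s - 2)^3].
Invert each term: 3/(s - 2) ↔ 3e^(2t); 4/(s - 2)^2 ↔ 4t·e^(2t); -2/(s - 2)^3 ↔ (-1)t^2·e^(2t).

f(t) = -t^2*exp(2*t) + 4*t*exp(2*t) + 3*exp(2*t)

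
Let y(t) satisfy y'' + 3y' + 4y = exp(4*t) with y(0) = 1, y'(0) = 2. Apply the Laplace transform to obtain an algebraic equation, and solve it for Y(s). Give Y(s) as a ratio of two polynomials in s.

Y(s) = (s^2 + s - 19)/(s^3 - s^2 - 8*s - 16)

Take the Laplace transform of both sides.
The derivative rules (L{y''} = s^2 Y - s·y(0) - y'(0) and L{y'} = sY - y(0), with y(0) = 1, y'(0) = 2) turn the left side into (s^2 + 3*s + 4)Y - (s + 5).
The right side is L{exp(4*t)} = 1/(s - 4).
So (s^2 + 3*s + 4)Y = 1/(s - 4) + (s + 5).
Isolate Y and clear denominators.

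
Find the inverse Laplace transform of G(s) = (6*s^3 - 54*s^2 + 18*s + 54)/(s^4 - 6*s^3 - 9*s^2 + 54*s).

-3*exp(6*t) + 4*exp(3*t) + 1 + 4*exp(-3*t)

Factor the denominator: s^4 - 6*s^3 - 9*s^2 + 54*s = s*(s - 6)*(s - 3)*(s + 3).
Partial fraction decomposition gives [1/s] + [4/(s + 3)] + [4/(s - 3)] + [-3/(s - 6)].
Invert each term: 1/(s - 0) ↔ e^(0t); 4/(s + 3) ↔ 4e^(-3t); 4/(s - 3) ↔ 4e^(3t); -3/(s - 6) ↔ -3e^(6t).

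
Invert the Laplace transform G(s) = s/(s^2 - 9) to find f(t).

Since L{cosh(3t)} = s/(s^2 - 9), the inverse is cosh(3*t).

f(t) = cosh(3*t)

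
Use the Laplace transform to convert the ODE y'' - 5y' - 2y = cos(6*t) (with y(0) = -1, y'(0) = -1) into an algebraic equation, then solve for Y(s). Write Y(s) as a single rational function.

Take the Laplace transform of both sides.
Using L{y''} = s^2 Y - s·y(0) - y'(0) and L{y'} = sY - y(0), with y(0) = -1, y'(0) = -1, the left side becomes (s^2 - 5*s - 2)Y - (-s + 4).
The right side is L{cos(6*t)} = s/(s^2 + 36).
So (s^2 - 5*s - 2)Y = s/(s^2 + 36) + (-s + 4).
Isolate Y and clear denominators.

Y(s) = (-s^3 + 4*s^2 - 35*s + 144)/(s^4 - 5*s^3 + 34*s^2 - 180*s - 72)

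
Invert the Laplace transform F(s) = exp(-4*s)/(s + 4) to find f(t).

f(t) = Heaviside(t - 4)*(exp(-4*t + 16))

The factor e^(-4s) signals a time shift by c = 4 (second shifting theorem).
L{e^(-4t)} = 1/(s + 4), so L^-1{1/(s + 4)} = exp(-4*t).
Hence the inverse is u(t - 4) times that function evaluated at t - 4.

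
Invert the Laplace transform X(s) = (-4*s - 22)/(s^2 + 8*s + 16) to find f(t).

Factor the denominator: s^2 + 8*s + 16 = (s + 4)^2.
Partial fraction decomposition gives [-4/(s + 4)] + [-6/(s + 4)^2].
Invert each term: -4/(s + 4) ↔ -4e^(-4t); -6/(s + 4)^2 ↔ -6t·e^(-4t).

f(t) = -6*t*exp(-4*t) - 4*exp(-4*t)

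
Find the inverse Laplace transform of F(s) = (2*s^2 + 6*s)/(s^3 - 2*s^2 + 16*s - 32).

exp(2*t) + 2*sin(4*t) + cos(4*t)

Factor the denominator: s^3 - 2*s^2 + 16*s - 32 = (s - 2)*(s^2 + 16).
Partial fraction decomposition gives [1/(s - 2)] + [s/(s^2 + 16)] + [8/(s^2 + 16)].
Invert each term: 1/(s - 2) ↔ e^(2t); 1·s/(s^2 + 16) ↔ cos(4t); 2·4/(s^2 + 16) ↔ 2sin(4t).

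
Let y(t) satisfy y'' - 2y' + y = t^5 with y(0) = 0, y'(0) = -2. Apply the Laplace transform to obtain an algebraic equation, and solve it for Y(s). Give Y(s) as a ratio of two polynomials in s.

Laplace-transform each side.
The derivative rules (L{y''} = s^2 Y - s·y(0) - y'(0) and L{y'} = sY - y(0), with y(0) = 0, y'(0) = -2) turn the left side into (s^2 - 2*s + 1)Y - (-2).
The right side is L{t^5} = 120/s^6.
So (s^2 - 2*s + 1)Y = 120/s^6 + (-2).
Solve for Y(s) and write it as one ratio of polynomials.

Y(s) = (-2*s^6 + 120)/(s^8 - 2*s^7 + s^6)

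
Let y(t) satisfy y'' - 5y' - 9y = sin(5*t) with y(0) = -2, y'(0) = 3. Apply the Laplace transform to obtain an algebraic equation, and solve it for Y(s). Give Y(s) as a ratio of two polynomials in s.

Laplace-transform each side.
The derivative rules (L{y''} = s^2 Y - s·y(0) - y'(0) and L{y'} = sY - y(0), with y(0) = -2, y'(0) = 3) turn the left side into (s^2 - 5*s - 9)Y - (-2*s + 13).
The right side is L{sin(5*t)} = 5/(s^2 + 25).
So (s^2 - 5*s - 9)Y = 5/(s^2 + 25) + (-2*s + 13).
Solve for Y(s) and write it as one ratio of polynomials.

Y(s) = (-2*s^3 + 13*s^2 - 50*s + 330)/(s^4 - 5*s^3 + 16*s^2 - 125*s - 225)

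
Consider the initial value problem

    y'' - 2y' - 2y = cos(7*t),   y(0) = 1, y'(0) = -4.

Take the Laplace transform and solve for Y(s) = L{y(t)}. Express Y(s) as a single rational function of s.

Y(s) = (s^3 - 6*s^2 + 50*s - 294)/(s^4 - 2*s^3 + 47*s^2 - 98*s - 98)

Laplace-transform each side.
The derivative rules (L{y''} = s^2 Y - s·y(0) - y'(0) and L{y'} = sY - y(0), with y(0) = 1, y'(0) = -4) turn the left side into (s^2 - 2*s - 2)Y - (s - 6).
The right side is L{cos(7*t)} = s/(s^2 + 49).
So (s^2 - 2*s - 2)Y = s/(s^2 + 49) + (s - 6).
Solve for Y(s) and write it as one ratio of polynomials.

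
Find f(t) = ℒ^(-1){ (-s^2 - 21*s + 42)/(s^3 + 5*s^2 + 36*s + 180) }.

f(t) = -sin(6*t) - 3*cos(6*t) + 2*exp(-5*t)

Factor the denominator: s^3 + 5*s^2 + 36*s + 180 = (s + 5)*(s^2 + 36).
Partial fraction decomposition gives [2/(s + 5)] + [-3*s/(s^2 + 36)] + [-6/(s^2 + 36)].
Invert each term: 2/(s + 5) ↔ 2e^(-5t); -3·s/(s^2 + 36) ↔ -3cos(6t); -1·6/(s^2 + 36) ↔ -sin(6t).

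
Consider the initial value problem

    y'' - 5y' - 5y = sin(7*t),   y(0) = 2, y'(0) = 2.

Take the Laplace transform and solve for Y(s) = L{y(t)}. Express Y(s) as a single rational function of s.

Y(s) = (2*s^3 - 8*s^2 + 98*s - 385)/(s^4 - 5*s^3 + 44*s^2 - 245*s - 245)

Take the Laplace transform of both sides.
With L{y''} = s^2 Y - s·y(0) - y'(0) and L{y'} = sY - y(0), with y(0) = 2, y'(0) = 2: the LHS transforms to (s^2 - 5*s - 5)Y - (2*s - 8).
The right side is L{sin(7*t)} = 7/(s^2 + 49).
So (s^2 - 5*s - 5)Y = 7/(s^2 + 49) + (2*s - 8).
Solve for Y(s) and write it as one ratio of polynomials.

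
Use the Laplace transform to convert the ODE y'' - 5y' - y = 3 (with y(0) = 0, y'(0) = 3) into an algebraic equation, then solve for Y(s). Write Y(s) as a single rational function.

Apply the Laplace transform to the equation.
The derivative rules (L{y''} = s^2 Y - s·y(0) - y'(0) and L{y'} = sY - y(0), with y(0) = 0, y'(0) = 3) turn the left side into (s^2 - 5*s - 1)Y - (3).
The right side is L{3} = 3/s.
So (s^2 - 5*s - 1)Y = 3/s + (3).
Divide through and combine into a single rational function.

Y(s) = (3*s + 3)/(s^3 - 5*s^2 - s)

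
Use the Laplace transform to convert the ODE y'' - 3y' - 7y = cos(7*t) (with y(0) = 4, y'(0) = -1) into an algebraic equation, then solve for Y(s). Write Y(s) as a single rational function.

Y(s) = (4*s^3 - 13*s^2 + 197*s - 637)/(s^4 - 3*s^3 + 42*s^2 - 147*s - 343)

Apply the Laplace transform to the equation.
The derivative rules (L{y''} = s^2 Y - s·y(0) - y'(0) and L{y'} = sY - y(0), with y(0) = 4, y'(0) = -1) turn the left side into (s^2 - 3*s - 7)Y - (4*s - 13).
The right side is L{cos(7*t)} = s/(s^2 + 49).
So (s^2 - 3*s - 7)Y = s/(s^2 + 49) + (4*s - 13).
Solve for Y(s) and write it as one ratio of polynomials.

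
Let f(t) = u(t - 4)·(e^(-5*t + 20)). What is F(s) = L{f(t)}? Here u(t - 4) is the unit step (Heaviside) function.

By the second shifting theorem, L{u(t - c)·g(t - c)} = e^(-cs)·G(s) with c = 4 and G(s) = L{g(t)}.
L{e^(-5t)} = 1/(s + 5).

F(s) = exp(-4*s)/(s + 5)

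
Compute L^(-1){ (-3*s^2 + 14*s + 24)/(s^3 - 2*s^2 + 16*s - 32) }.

2*exp(2*t) + sin(4*t) - 5*cos(4*t)

Factor the denominator: s^3 - 2*s^2 + 16*s - 32 = (s - 2)*(s^2 + 16).
Partial fraction decomposition gives [2/(s - 2)] + [-5*s/(s^2 + 16)] + [4/(s^2 + 16)].
Invert each term: 2/(s - 2) ↔ 2e^(2t); -5·s/(s^2 + 16) ↔ -5cos(4t); 1·4/(s^2 + 16) ↔ sin(4t).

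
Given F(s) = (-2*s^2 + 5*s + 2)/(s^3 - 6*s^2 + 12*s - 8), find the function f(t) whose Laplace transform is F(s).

f(t) = 2*t^2*exp(2*t) - 3*t*exp(2*t) - 2*exp(2*t)

Factor the denominator: s^3 - 6*s^2 + 12*s - 8 = (s - 2)^3.
Partial fraction decomposition gives [-2/(s - 2)] + [-3/(s - 2)^2] + [4/(s - 2)^3].
Invert each term: -2/(s - 2) ↔ -2e^(2t); -3/(s - 2)^2 ↔ -3t·e^(2t); 4/(s - 2)^3 ↔ (2)t^2·e^(2t).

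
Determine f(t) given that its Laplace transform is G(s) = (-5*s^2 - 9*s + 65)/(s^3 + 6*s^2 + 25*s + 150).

Factor the denominator: s^3 + 6*s^2 + 25*s + 150 = (s + 6)*(s^2 + 25).
Partial fraction decomposition gives [-1/(s + 6)] + [-4*s/(s^2 + 25)] + [15/(s^2 + 25)].
Invert each term: -1/(s + 6) ↔ -e^(-6t); -4·s/(s^2 + 25) ↔ -4cos(5t); 3·5/(s^2 + 25) ↔ 3sin(5t).

f(t) = 3*sin(5*t) - 4*cos(5*t) - exp(-6*t)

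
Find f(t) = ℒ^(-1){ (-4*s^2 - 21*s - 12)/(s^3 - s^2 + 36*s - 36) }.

f(t) = -exp(t) - 4*sin(6*t) - 3*cos(6*t)

Factor the denominator: s^3 - s^2 + 36*s - 36 = (s - 1)*(s^2 + 36).
Partial fraction decomposition gives [-1/(s - 1)] + [-3*s/(s^2 + 36)] + [-24/(s^2 + 36)].
Invert each term: -1/(s - 1) ↔ -e^(t); -3·s/(s^2 + 36) ↔ -3cos(6t); -4·6/(s^2 + 36) ↔ -4sin(6t).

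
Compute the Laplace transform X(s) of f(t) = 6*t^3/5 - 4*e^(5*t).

Apply the Laplace transform termwise.
(6/5)·[L{t^3} = 3!/s^4 = 6/s^4]; (-4)·[L{e^(5t)} = 1/(s - 5)].

X(s) = -4/(s - 5) + 36/(5*s^4)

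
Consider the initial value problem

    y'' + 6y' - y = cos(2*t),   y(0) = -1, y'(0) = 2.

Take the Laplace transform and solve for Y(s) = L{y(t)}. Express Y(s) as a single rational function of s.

Apply the Laplace transform to the equation.
The derivative rules (L{y''} = s^2 Y - s·y(0) - y'(0) and L{y'} = sY - y(0), with y(0) = -1, y'(0) = 2) turn the left side into (s^2 + 6*s - 1)Y - (-s - 4).
The right side is L{cos(2*t)} = s/(s^2 + 4).
So (s^2 + 6*s - 1)Y = s/(s^2 + 4) + (-s - 4).
Divide through and combine into a single rational function.

Y(s) = (-s^3 - 4*s^2 - 3*s - 16)/(s^4 + 6*s^3 + 3*s^2 + 24*s - 4)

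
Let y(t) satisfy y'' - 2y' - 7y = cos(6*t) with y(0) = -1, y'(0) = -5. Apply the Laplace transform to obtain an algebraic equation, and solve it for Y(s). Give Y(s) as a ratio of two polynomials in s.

Y(s) = (-s^3 - 3*s^2 - 35*s - 108)/(s^4 - 2*s^3 + 29*s^2 - 72*s - 252)

Take the Laplace transform of both sides.
With L{y''} = s^2 Y - s·y(0) - y'(0) and L{y'} = sY - y(0), with y(0) = -1, y'(0) = -5: the LHS transforms to (s^2 - 2*s - 7)Y - (-s - 3).
The right side is L{cos(6*t)} = s/(s^2 + 36).
So (s^2 - 2*s - 7)Y = s/(s^2 + 36) + (-s - 3).
Isolate Y and clear denominators.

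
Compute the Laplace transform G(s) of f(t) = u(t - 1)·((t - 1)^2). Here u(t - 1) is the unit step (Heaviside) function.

By the second shifting theorem, L{u(t - c)·g(t - c)} = e^(-cs)·H(s) with c = 1 and H(s) = L{g(t)}.
L{t^2} = 2!/s^3 = 2/s^3.

G(s) = 2*exp(-s)/s^3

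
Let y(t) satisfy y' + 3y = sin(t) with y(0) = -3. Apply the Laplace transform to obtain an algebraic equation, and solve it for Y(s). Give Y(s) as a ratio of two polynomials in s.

Y(s) = (-3*s^2 - 2)/(s^3 + 3*s^2 + s + 3)

Laplace-transform each side.
With L{y'} = sY - y(0) = sY - (-3): the LHS transforms to (s + 3)Y - (-3).
The right side is L{sin(t)} = 1/(s^2 + 1).
So (s + 3)Y = 1/(s^2 + 1) + (-3).
Solve for Y(s) and write it as one ratio of polynomials.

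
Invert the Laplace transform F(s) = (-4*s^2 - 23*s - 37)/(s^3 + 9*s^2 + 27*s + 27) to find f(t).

f(t) = -2*t^2*exp(-3*t) + t*exp(-3*t) - 4*exp(-3*t)

Factor the denominator: s^3 + 9*s^2 + 27*s + 27 = (s + 3)^3.
Partial fraction decomposition gives [-4/(s + 3)] + [(s + 3)^(-2)] + [-4/(s + 3)^3].
Invert each term: -4/(s + 3) ↔ -4e^(-3t); 1/(s + 3)^2 ↔ t·e^(-3t); -4/(s + 3)^3 ↔ (-2)t^2·e^(-3t).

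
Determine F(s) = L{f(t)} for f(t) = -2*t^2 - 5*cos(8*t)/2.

F(s) = -5*s/(2*(s^2 + 64)) - 4/s^3

Apply the Laplace transform termwise.
(-5/2)·[L{cos(8t)} = s/(s^2 + 64)]; (-2)·[L{t^2} = 2!/s^3 = 2/s^3].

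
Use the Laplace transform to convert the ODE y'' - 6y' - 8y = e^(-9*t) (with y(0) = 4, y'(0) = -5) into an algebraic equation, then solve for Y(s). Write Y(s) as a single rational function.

Transform both sides with L{·}.
With L{y''} = s^2 Y - s·y(0) - y'(0) and L{y'} = sY - y(0), with y(0) = 4, y'(0) = -5: the LHS transforms to (s^2 - 6*s - 8)Y - (4*s - 29).
The right side is L{e^(-9*t)} = 1/(s + 9).
So (s^2 - 6*s - 8)Y = 1/(s + 9) + (4*s - 29).
Isolate Y and clear denominators.

Y(s) = (4*s^2 + 7*s - 260)/(s^3 + 3*s^2 - 62*s - 72)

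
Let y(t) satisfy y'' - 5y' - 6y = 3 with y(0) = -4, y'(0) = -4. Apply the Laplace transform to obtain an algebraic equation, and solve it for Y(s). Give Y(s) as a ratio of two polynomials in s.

Y(s) = (-4*s^2 + 16*s + 3)/(s^3 - 5*s^2 - 6*s)

Take the Laplace transform of both sides.
Using L{y''} = s^2 Y - s·y(0) - y'(0) and L{y'} = sY - y(0), with y(0) = -4, y'(0) = -4, the left side becomes (s^2 - 5*s - 6)Y - (-4*s + 16).
The right side is L{3} = 3/s.
So (s^2 - 5*s - 6)Y = 3/s + (-4*s + 16).
Solve for Y(s) and write it as one ratio of polynomials.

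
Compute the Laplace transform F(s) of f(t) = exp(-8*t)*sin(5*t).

F(s) = 5/((s + 8)^2 + 25)

L{sin(5t)} = 5/(s^2 + 25).
By the first shifting theorem, multiplying by e^(-8t) replaces s with s + 8.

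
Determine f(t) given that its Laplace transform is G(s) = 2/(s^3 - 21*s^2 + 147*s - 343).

Rewrite the denominator: s^3 - 21*s^2 + 147*s - 343 = (s - 7)^3.
The form in (s - 7) signals a first-shifting-theorem factor e^(7t).
Since L{t^2} = 2!/s^3 = 2/s^3, the inverse is t^2*e^(7*t).

f(t) = t^2*exp(7*t)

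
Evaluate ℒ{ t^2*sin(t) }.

2*(3*s^2 - 1)/(s^2 + 1)^3

L{sin(t)} = 1/(s^2 + 1).
Then apply L{t^2·g(t)} = (-1)^2 d^2/ds^2[G(s)] with G(s) = 1/(s^2 + 1):
differentiating 2 times and applying the sign gives 2*(3*s^2 - 1)/(s^2 + 1)^3.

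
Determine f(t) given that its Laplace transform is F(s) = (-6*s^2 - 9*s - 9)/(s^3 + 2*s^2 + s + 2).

f(t) = -3*sin(t) - 3*cos(t) - 3*exp(-2*t)

Factor the denominator: s^3 + 2*s^2 + s + 2 = (s + 2)*(s^2 + 1).
Partial fraction decomposition gives [-3/(s + 2)] + [-3*s/(s^2 + 1)] + [-3/(s^2 + 1)].
Invert each term: -3/(s + 2) ↔ -3e^(-2t); -3·s/(s^2 + 1) ↔ -3cos(t); -3·1/(s^2 + 1) ↔ -3sin(t).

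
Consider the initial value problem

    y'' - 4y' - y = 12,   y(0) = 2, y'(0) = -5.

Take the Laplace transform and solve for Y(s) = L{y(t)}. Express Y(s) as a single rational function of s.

Apply the Laplace transform to the equation.
Using L{y''} = s^2 Y - s·y(0) - y'(0) and L{y'} = sY - y(0), with y(0) = 2, y'(0) = -5, the left side becomes (s^2 - 4*s - 1)Y - (2*s - 13).
The right side is L{12} = 12/s.
So (s^2 - 4*s - 1)Y = 12/s + (2*s - 13).
Isolate Y and clear denominators.

Y(s) = (2*s^2 - 13*s + 12)/(s^3 - 4*s^2 - s)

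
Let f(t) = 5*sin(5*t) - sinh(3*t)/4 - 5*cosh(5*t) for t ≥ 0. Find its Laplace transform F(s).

F(s) = -5*s/(s^2 - 25) + 25/(s^2 + 25) - 3/(4*(s^2 - 9))

Apply the Laplace transform termwise.
(-1/4)·[L{sinh(3t)} = 3/(s^2 - 9)]; (5)·[L{sin(5t)} = 5/(s^2 + 25)]; (-5)·[L{cosh(5t)} = s/(s^2 - 25)].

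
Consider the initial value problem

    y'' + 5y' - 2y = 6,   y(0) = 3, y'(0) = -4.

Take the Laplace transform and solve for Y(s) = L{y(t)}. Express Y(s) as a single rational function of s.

Y(s) = (3*s^2 + 11*s + 6)/(s^3 + 5*s^2 - 2*s)

Apply the Laplace transform to the equation.
Using L{y''} = s^2 Y - s·y(0) - y'(0) and L{y'} = sY - y(0), with y(0) = 3, y'(0) = -4, the left side becomes (s^2 + 5*s - 2)Y - (3*s + 11).
The right side is L{6} = 6/s.
So (s^2 + 5*s - 2)Y = 6/s + (3*s + 11).
Isolate Y and clear denominators.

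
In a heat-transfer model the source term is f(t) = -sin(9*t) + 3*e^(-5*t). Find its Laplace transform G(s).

Apply the Laplace transform termwise.
(3)·[L{e^(-5t)} = 1/(s + 5)]; (-1)·[L{sin(9t)} = 9/(s^2 + 81)].

G(s) = -9/(s^2 + 81) + 3/(s + 5)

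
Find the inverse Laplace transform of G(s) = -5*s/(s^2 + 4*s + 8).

5*exp(-2*t)*sin(2*t) - 5*exp(-2*t)*cos(2*t)

Complete the square in the denominator: s^2 + 4*s + 8 = (s + 2)^2 + 2^2.
Split the numerator to match: -5*s = -5·(s + 2) + 5·2.
Invert each term: -5·(s + 2)/((s + 2)^2 + 4) ↔ -5e^(-2t)cos(2t); 5·2/((s + 2)^2 + 4) ↔ 5e^(-2t)sin(2t).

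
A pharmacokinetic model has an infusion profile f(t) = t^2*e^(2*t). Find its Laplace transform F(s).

L{e^(2t)} = 1/(s - 2).
Then apply L{t^2·g(t)} = (-1)^2 d^2/ds^2[G(s)] with G(s) = 1/(s - 2):
differentiating 2 times and applying the sign gives 2/(s - 2)^3.

F(s) = 2/(s - 2)^3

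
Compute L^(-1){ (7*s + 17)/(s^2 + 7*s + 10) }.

Factor the denominator: s^2 + 7*s + 10 = (s + 2)*(s + 5).
Partial fraction decomposition gives [1/(s + 2)] + [6/(s + 5)].
Invert each term: 1/(s + 2) ↔ e^(-2t); 6/(s + 5) ↔ 6e^(-5t).

exp(-2*t) + 6*exp(-5*t)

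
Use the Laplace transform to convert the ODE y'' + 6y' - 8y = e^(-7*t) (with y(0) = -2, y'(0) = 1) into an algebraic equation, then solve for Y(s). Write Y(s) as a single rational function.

Y(s) = (-2*s^2 - 25*s - 76)/(s^3 + 13*s^2 + 34*s - 56)

Take the Laplace transform of both sides.
The derivative rules (L{y''} = s^2 Y - s·y(0) - y'(0) and L{y'} = sY - y(0), with y(0) = -2, y'(0) = 1) turn the left side into (s^2 + 6*s - 8)Y - (-2*s - 11).
The right side is L{e^(-7*t)} = 1/(s + 7).
So (s^2 + 6*s - 8)Y = 1/(s + 7) + (-2*s - 11).
Isolate Y and clear denominators.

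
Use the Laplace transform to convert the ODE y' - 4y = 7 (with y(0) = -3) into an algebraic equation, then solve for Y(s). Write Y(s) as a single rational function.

Y(s) = (-3*s + 7)/(s^2 - 4*s)

Laplace-transform each side.
Using L{y'} = sY - y(0) = sY - (-3), the left side becomes (s - 4)Y - (-3).
The right side is L{7} = 7/s.
So (s - 4)Y = 7/s + (-3).
Isolate Y and clear denominators.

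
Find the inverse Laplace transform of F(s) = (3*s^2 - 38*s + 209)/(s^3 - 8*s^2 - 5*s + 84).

Factor the denominator: s^3 - 8*s^2 - 5*s + 84 = (s - 7)*(s - 4)*(s + 3).
Partial fraction decomposition gives [5/(s + 3)] + [3/(s - 7)] + [-5/(s - 4)].
Invert each term: 5/(s + 3) ↔ 5e^(-3t); 3/(s - 7) ↔ 3e^(7t); -5/(s - 4) ↔ -5e^(4t).

3*exp(7*t) - 5*exp(4*t) + 5*exp(-3*t)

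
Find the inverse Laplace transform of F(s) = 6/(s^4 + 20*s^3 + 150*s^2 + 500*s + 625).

t^3*exp(-5*t)

Rewrite the denominator: s^4 + 20*s^3 + 150*s^2 + 500*s + 625 = (s + 5)^4.
The form in (s + 5) signals a first-shifting-theorem factor e^(-5t).
Since L{t^3} = 3!/s^4 = 6/s^4, the inverse is t^3*e^(-5*t).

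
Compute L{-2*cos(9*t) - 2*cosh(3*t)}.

Apply the Laplace transform termwise.
(-2)·[L{cosh(3t)} = s/(s^2 - 9)]; (-2)·[L{cos(9t)} = s/(s^2 + 81)].

-2*s/(s^2 + 81) - 2*s/(s^2 - 9)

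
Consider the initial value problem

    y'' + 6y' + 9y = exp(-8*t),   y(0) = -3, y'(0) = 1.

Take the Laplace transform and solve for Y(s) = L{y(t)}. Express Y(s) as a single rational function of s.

Y(s) = (-3*s^2 - 41*s - 135)/(s^3 + 14*s^2 + 57*s + 72)

Apply the Laplace transform to the equation.
Using L{y''} = s^2 Y - s·y(0) - y'(0) and L{y'} = sY - y(0), with y(0) = -3, y'(0) = 1, the left side becomes (s^2 + 6*s + 9)Y - (-3*s - 17).
The right side is L{exp(-8*t)} = 1/(s + 8).
So (s^2 + 6*s + 9)Y = 1/(s + 8) + (-3*s - 17).
Isolate Y and clear denominators.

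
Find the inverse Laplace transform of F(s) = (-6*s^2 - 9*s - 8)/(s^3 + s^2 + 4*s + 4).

Factor the denominator: s^3 + s^2 + 4*s + 4 = (s + 1)*(s^2 + 4).
Partial fraction decomposition gives [-1/(s + 1)] + [-5*s/(s^2 + 4)] + [-4/(s^2 + 4)].
Invert each term: -1/(s + 1) ↔ -e^(-t); -5·s/(s^2 + 4) ↔ -5cos(2t); -2·2/(s^2 + 4) ↔ -2sin(2t).

-2*sin(2*t) - 5*cos(2*t) - exp(-t)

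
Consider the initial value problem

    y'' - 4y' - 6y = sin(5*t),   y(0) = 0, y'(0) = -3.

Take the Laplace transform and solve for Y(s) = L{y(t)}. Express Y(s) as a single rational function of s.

Take the Laplace transform of both sides.
The derivative rules (L{y''} = s^2 Y - s·y(0) - y'(0) and L{y'} = sY - y(0), with y(0) = 0, y'(0) = -3) turn the left side into (s^2 - 4*s - 6)Y - (-3).
The right side is L{sin(5*t)} = 5/(s^2 + 25).
So (s^2 - 4*s - 6)Y = 5/(s^2 + 25) + (-3).
Divide through and combine into a single rational function.

Y(s) = (-3*s^2 - 70)/(s^4 - 4*s^3 + 19*s^2 - 100*s - 150)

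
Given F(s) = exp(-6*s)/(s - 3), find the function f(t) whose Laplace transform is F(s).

The factor e^(-6s) signals a time shift by c = 6 (second shifting theorem).
L{e^(3t)} = 1/(s - 3), so L^-1{1/(s - 3)} = exp(3*t).
Hence the inverse is u(t - 6) times that function evaluated at t - 6.

f(t) = Heaviside(t - 6)*(exp(3*t - 18))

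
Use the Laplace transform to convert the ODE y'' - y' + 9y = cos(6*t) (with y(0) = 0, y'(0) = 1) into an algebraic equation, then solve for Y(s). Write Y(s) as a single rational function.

Y(s) = (s^2 + s + 36)/(s^4 - s^3 + 45*s^2 - 36*s + 324)

Transform both sides with L{·}.
The derivative rules (L{y''} = s^2 Y - s·y(0) - y'(0) and L{y'} = sY - y(0), with y(0) = 0, y'(0) = 1) turn the left side into (s^2 - s + 9)Y - (1).
The right side is L{cos(6*t)} = s/(s^2 + 36).
So (s^2 - s + 9)Y = s/(s^2 + 36) + (1).
Solve for Y(s) and write it as one ratio of polynomials.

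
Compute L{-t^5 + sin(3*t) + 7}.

3/(s^2 + 9) + 7/s - 120/s^6

By linearity of the Laplace transform, transform each term separately.
(-1)·[L{t^5} = 5!/s^6 = 120/s^6]; L{7} = 7/s; L{sin(3t)} = 3/(s^2 + 9).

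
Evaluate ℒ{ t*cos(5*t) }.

(s - 5)*(s + 5)/(s^2 + 25)^2

L{cos(5t)} = s/(s^2 + 25).
Then apply L{t·g(t)} = -d/ds[G(s)] with G(s) = s/(s^2 + 25):
differentiating 1 time and applying the sign gives (s - 5)*(s + 5)/(s^2 + 25)^2.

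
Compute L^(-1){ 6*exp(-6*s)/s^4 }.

Heaviside(t - 6)*((t - 6)^3)

The factor e^(-6s) signals a time shift by c = 6 (second shifting theorem).
L{t^3} = 3!/s^4 = 6/s^4, so L^-1{6/s^4} = t^3.
Hence the inverse is u(t - 6) times that function evaluated at t - 6.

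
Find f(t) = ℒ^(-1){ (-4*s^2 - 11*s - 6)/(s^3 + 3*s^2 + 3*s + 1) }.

Factor the denominator: s^3 + 3*s^2 + 3*s + 1 = (s + 1)^3.
Partial fraction decomposition gives [-4/(s + 1)] + [-3/(s + 1)^2] + [(s + 1)^(-3)].
Invert each term: -4/(s + 1) ↔ -4e^(-t); -3/(s + 1)^2 ↔ -3t·e^(-t); 1/(s + 1)^3 ↔ (1/2)t^2·e^(-t).

f(t) = t^2*exp(-t)/2 - 3*t*exp(-t) - 4*exp(-t)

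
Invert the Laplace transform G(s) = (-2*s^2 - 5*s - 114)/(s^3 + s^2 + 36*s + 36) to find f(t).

f(t) = -sin(6*t) + cos(6*t) - 3*exp(-t)

Factor the denominator: s^3 + s^2 + 36*s + 36 = (s + 1)*(s^2 + 36).
Partial fraction decomposition gives [-3/(s + 1)] + [s/(s^2 + 36)] + [-6/(s^2 + 36)].
Invert each term: -3/(s + 1) ↔ -3e^(-t); 1·s/(s^2 + 36) ↔ cos(6t); -1·6/(s^2 + 36) ↔ -sin(6t).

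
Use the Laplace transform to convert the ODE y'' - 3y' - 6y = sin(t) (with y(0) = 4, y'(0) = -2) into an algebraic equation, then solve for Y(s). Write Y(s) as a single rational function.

Apply the Laplace transform to the equation.
With L{y''} = s^2 Y - s·y(0) - y'(0) and L{y'} = sY - y(0), with y(0) = 4, y'(0) = -2: the LHS transforms to (s^2 - 3*s - 6)Y - (4*s - 14).
The right side is L{sin(t)} = 1/(s^2 + 1).
So (s^2 - 3*s - 6)Y = 1/(s^2 + 1) + (4*s - 14).
Isolate Y and clear denominators.

Y(s) = (4*s^3 - 14*s^2 + 4*s - 13)/(s^4 - 3*s^3 - 5*s^2 - 3*s - 6)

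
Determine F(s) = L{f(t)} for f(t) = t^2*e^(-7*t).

L{e^(-7t)} = 1/(s + 7).
Then apply L{t^2·g(t)} = (-1)^2 d^2/ds^2[G(s)] with G(s) = 1/(s + 7):
differentiating 2 times and applying the sign gives 2/(s + 7)^3.

F(s) = 2/(s + 7)^3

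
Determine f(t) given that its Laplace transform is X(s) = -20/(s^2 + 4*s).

f(t) = -5 + 5*exp(-4*t)

Factor the denominator: s^2 + 4*s = s*(s + 4).
Partial fraction decomposition gives [-5/s] + [5/(s + 4)].
Invert each term: -5/(s - 0) ↔ -5e^(0t); 5/(s + 4) ↔ 5e^(-4t).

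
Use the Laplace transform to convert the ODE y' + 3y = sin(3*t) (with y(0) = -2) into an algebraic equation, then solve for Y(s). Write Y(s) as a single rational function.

Y(s) = (-2*s^2 - 15)/(s^3 + 3*s^2 + 9*s + 27)

Laplace-transform each side.
With L{y'} = sY - y(0) = sY - (-2): the LHS transforms to (s + 3)Y - (-2).
The right side is L{sin(3*t)} = 3/(s^2 + 9).
So (s + 3)Y = 3/(s^2 + 9) + (-2).
Solve for Y(s) and write it as one ratio of polynomials.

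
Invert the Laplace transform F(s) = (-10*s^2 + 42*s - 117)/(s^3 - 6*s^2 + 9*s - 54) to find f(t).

Factor the denominator: s^3 - 6*s^2 + 9*s - 54 = (s - 6)*(s^2 + 9).
Partial fraction decomposition gives [-5/(s - 6)] + [-5*s/(s^2 + 9)] + [12/(s^2 + 9)].
Invert each term: -5/(s - 6) ↔ -5e^(6t); -5·s/(s^2 + 9) ↔ -5cos(3t); 4·3/(s^2 + 9) ↔ 4sin(3t).

f(t) = -5*exp(6*t) + 4*sin(3*t) - 5*cos(3*t)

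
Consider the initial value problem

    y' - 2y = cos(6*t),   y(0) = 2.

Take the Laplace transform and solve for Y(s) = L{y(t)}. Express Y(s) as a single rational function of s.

Y(s) = (2*s^2 + s + 72)/(s^3 - 2*s^2 + 36*s - 72)

Laplace-transform each side.
The derivative rules (L{y'} = sY - y(0) = sY - 2) turn the left side into (s - 2)Y - (2).
The right side is L{cos(6*t)} = s/(s^2 + 36).
So (s - 2)Y = s/(s^2 + 36) + (2).
Isolate Y and clear denominators.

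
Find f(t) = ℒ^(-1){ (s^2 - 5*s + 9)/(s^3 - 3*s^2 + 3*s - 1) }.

Factor the denominator: s^3 - 3*s^2 + 3*s - 1 = (s - 1)^3.
Partial fraction decomposition gives [1/(s - 1)] + [-3/(s - 1)^2] + [5/(s - 1)^3].
Invert each term: 1/(s - 1) ↔ e^(t); -3/(s - 1)^2 ↔ -3t·e^(t); 5/(s - 1)^3 ↔ (5/2)t^2·e^(t).

f(t) = 5*t^2*exp(t)/2 - 3*t*exp(t) + exp(t)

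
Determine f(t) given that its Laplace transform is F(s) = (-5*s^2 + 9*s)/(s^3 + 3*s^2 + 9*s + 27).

f(t) = 4*sin(3*t) - cos(3*t) - 4*exp(-3*t)

Factor the denominator: s^3 + 3*s^2 + 9*s + 27 = (s + 3)*(s^2 + 9).
Partial fraction decomposition gives [-4/(s + 3)] + [-s/(s^2 + 9)] + [12/(s^2 + 9)].
Invert each term: -4/(s + 3) ↔ -4e^(-3t); -1·s/(s^2 + 9) ↔ -cos(3t); 4·3/(s^2 + 9) ↔ 4sin(3t).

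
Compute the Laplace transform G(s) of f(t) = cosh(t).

G(s) = s/(s^2 - 1)

L{cosh(t)} = s/(s^2 - 1).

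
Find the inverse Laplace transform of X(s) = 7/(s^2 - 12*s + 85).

exp(6*t)*sin(7*t)

Rewrite the denominator: s^2 - 12*s + 85 = (s - 6)^2 + 49.
The form in (s - 6) signals a first-shifting-theorem factor e^(6t).
Since L{sin(7t)} = 7/(s^2 + 49), the inverse is e^(6*t)*sin(7*t).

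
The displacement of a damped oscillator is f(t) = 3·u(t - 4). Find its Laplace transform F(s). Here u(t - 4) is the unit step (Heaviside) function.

F(s) = 3*exp(-4*s)/s

By the second shifting theorem, L{u(t - c)·g(t - c)} = e^(-cs)·G(s) with c = 4 and G(s) = L{g(t)}.
L{3} = 3/s.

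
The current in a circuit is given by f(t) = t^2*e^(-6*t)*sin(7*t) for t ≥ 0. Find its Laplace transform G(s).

L{sin(7t)} = 7/(s^2 + 49).
Multiplying by e^(-6t) shifts s → s + 6, so L{e^(-6*t)*sin(7*t)} = 7/((s + 6)^2 + 49).
Then apply L{t^2·g(t)} = (-1)^2 d^2/ds^2[H(s)] with H(s) = 7/((s + 6)^2 + 49):
differentiating 2 times and applying the sign gives 14*(3*s^2 + 36*s + 59)/(s^2 + 12*s + 85)^3.

G(s) = 14*(3*s^2 + 36*s + 59)/(s^2 + 12*s + 85)^3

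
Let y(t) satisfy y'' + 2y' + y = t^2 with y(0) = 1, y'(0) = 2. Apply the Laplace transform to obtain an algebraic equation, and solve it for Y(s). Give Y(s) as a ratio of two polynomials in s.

Laplace-transform each side.
With L{y''} = s^2 Y - s·y(0) - y'(0) and L{y'} = sY - y(0), with y(0) = 1, y'(0) = 2: the LHS transforms to (s^2 + 2*s + 1)Y - (s + 4).
The right side is L{t^2} = 2/s^3.
So (s^2 + 2*s + 1)Y = 2/s^3 + (s + 4).
Isolate Y and clear denominators.

Y(s) = (s^4 + 4*s^3 + 2)/(s^5 + 2*s^4 + s^3)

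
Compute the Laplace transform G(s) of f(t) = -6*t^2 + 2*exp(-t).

The transform is linear, so treat each term independently.
(-6)·[L{t^2} = 2!/s^3 = 2/s^3]; (2)·[L{e^(-t)} = 1/(s + 1)].

G(s) = 2/(s + 1) - 12/s^3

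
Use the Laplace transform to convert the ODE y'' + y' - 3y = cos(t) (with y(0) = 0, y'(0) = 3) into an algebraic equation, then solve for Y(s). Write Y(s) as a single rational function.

Take the Laplace transform of both sides.
The derivative rules (L{y''} = s^2 Y - s·y(0) - y'(0) and L{y'} = sY - y(0), with y(0) = 0, y'(0) = 3) turn the left side into (s^2 + s - 3)Y - (3).
The right side is L{cos(t)} = s/(s^2 + 1).
So (s^2 + s - 3)Y = s/(s^2 + 1) + (3).
Solve for Y(s) and write it as one ratio of polynomials.

Y(s) = (3*s^2 + s + 3)/(s^4 + s^3 - 2*s^2 + s - 3)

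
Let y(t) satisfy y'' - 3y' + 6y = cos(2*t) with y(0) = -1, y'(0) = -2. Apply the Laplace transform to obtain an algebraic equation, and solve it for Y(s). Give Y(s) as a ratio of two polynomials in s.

Y(s) = (-s^3 + s^2 - 3*s + 4)/(s^4 - 3*s^3 + 10*s^2 - 12*s + 24)

Take the Laplace transform of both sides.
With L{y''} = s^2 Y - s·y(0) - y'(0) and L{y'} = sY - y(0), with y(0) = -1, y'(0) = -2: the LHS transforms to (s^2 - 3*s + 6)Y - (-s + 1).
The right side is L{cos(2*t)} = s/(s^2 + 4).
So (s^2 - 3*s + 6)Y = s/(s^2 + 4) + (-s + 1).
Solve for Y(s) and write it as one ratio of polynomials.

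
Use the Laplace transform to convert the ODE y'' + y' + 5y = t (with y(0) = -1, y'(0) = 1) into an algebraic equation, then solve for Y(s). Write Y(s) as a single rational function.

Y(s) = (-s^3 + 1)/(s^4 + s^3 + 5*s^2)

Take the Laplace transform of both sides.
The derivative rules (L{y''} = s^2 Y - s·y(0) - y'(0) and L{y'} = sY - y(0), with y(0) = -1, y'(0) = 1) turn the left side into (s^2 + s + 5)Y - (-s).
The right side is L{t} = s^(-2).
So (s^2 + s + 5)Y = s^(-2) + (-s).
Isolate Y and clear denominators.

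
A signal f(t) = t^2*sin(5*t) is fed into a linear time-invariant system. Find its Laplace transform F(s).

L{sin(5t)} = 5/(s^2 + 25).
Then apply L{t^2·g(t)} = (-1)^2 d^2/ds^2[G(s)] with G(s) = 5/(s^2 + 25):
differentiating 2 times and applying the sign gives 10*(3*s^2 - 25)/(s^2 + 25)^3.

F(s) = 10*(3*s^2 - 25)/(s^2 + 25)^3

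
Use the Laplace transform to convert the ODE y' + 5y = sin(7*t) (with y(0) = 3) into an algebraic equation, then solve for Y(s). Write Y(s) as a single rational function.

Y(s) = (3*s^2 + 154)/(s^3 + 5*s^2 + 49*s + 245)

Apply the Laplace transform to the equation.
With L{y'} = sY - y(0) = sY - 3: the LHS transforms to (s + 5)Y - (3).
The right side is L{sin(7*t)} = 7/(s^2 + 49).
So (s + 5)Y = 7/(s^2 + 49) + (3).
Solve for Y(s) and write it as one ratio of polynomials.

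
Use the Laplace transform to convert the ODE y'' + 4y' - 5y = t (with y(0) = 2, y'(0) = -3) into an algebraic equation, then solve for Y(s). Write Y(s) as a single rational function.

Y(s) = (2*s^3 + 5*s^2 + 1)/(s^4 + 4*s^3 - 5*s^2)

Take the Laplace transform of both sides.
The derivative rules (L{y''} = s^2 Y - s·y(0) - y'(0) and L{y'} = sY - y(0), with y(0) = 2, y'(0) = -3) turn the left side into (s^2 + 4*s - 5)Y - (2*s + 5).
The right side is L{t} = s^(-2).
So (s^2 + 4*s - 5)Y = s^(-2) + (2*s + 5).
Isolate Y and clear denominators.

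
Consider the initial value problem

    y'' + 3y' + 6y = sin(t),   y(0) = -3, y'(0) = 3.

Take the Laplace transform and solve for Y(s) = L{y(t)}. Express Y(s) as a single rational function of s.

Apply the Laplace transform to the equation.
The derivative rules (L{y''} = s^2 Y - s·y(0) - y'(0) and L{y'} = sY - y(0), with y(0) = -3, y'(0) = 3) turn the left side into (s^2 + 3*s + 6)Y - (-3*s - 6).
The right side is L{sin(t)} = 1/(s^2 + 1).
So (s^2 + 3*s + 6)Y = 1/(s^2 + 1) + (-3*s - 6).
Isolate Y and clear denominators.

Y(s) = (-3*s^3 - 6*s^2 - 3*s - 5)/(s^4 + 3*s^3 + 7*s^2 + 3*s + 6)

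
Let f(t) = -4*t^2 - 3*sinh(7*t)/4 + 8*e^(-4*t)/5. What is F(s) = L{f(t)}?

The transform is linear, so treat each term independently.
(-3/4)·[L{sinh(7t)} = 7/(s^2 - 49)]; (-4)·[L{t^2} = 2!/s^3 = 2/s^3]; (8/5)·[L{e^(-4t)} = 1/(s + 4)].

F(s) = -21/(4*(s^2 - 49)) + 8/(5*(s + 4)) - 8/s^3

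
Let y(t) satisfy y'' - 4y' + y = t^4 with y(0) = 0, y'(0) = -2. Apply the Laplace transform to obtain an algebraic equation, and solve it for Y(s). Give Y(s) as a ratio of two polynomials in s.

Y(s) = (-2*s^5 + 24)/(s^7 - 4*s^6 + s^5)

Laplace-transform each side.
The derivative rules (L{y''} = s^2 Y - s·y(0) - y'(0) and L{y'} = sY - y(0), with y(0) = 0, y'(0) = -2) turn the left side into (s^2 - 4*s + 1)Y - (-2).
The right side is L{t^4} = 24/s^5.
So (s^2 - 4*s + 1)Y = 24/s^5 + (-2).
Solve for Y(s) and write it as one ratio of polynomials.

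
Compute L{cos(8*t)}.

s/(s^2 + 64)

L{cos(8t)} = s/(s^2 + 64).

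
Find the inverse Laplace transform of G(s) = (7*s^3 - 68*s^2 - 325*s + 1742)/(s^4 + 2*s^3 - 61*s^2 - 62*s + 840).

-4*exp(6*t) + exp(4*t) + 4*exp(-5*t) + 6*exp(-7*t)

Factor the denominator: s^4 + 2*s^3 - 61*s^2 - 62*s + 840 = (s - 6)*(s - 4)*(s + 5)*(s + 7).
Partial fraction decomposition gives [4/(s + 5)] + [-4/(s - 6)] + [1/(s - 4)] + [6/(s + 7)].
Invert each term: 4/(s + 5) ↔ 4e^(-5t); -4/(s - 6) ↔ -4e^(6t); 1/(s - 4) ↔ e^(4t); 6/(s + 7) ↔ 6e^(-7t).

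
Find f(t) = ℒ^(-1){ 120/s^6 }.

f(t) = t^5

Since L{t^5} = 5!/s^6 = 120/s^6, the inverse is t^5.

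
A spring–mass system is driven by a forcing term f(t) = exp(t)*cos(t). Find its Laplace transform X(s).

L{cos(t)} = s/(s^2 + 1).
By the first shifting theorem, multiplying by e^(t) replaces s with s - 1.

X(s) = (s - 1)/((s - 1)^2 + 1)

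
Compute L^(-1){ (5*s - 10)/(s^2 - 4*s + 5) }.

5*exp(2*t)*cos(t)

Rewrite the denominator: s^2 - 4*s + 5 = (s - 2)^2 + 1.
The form in (s - 2) signals a first-shifting-theorem factor e^(2t).
Since L{cos(t)} = s/(s^2 + 1), the inverse is exp(2*t)*cos(t), scaled by 5.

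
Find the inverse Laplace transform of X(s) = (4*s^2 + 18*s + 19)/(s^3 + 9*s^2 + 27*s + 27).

t^2*exp(-3*t)/2 - 6*t*exp(-3*t) + 4*exp(-3*t)

Factor the denominator: s^3 + 9*s^2 + 27*s + 27 = (s + 3)^3.
Partial fraction decomposition gives [4/(s + 3)] + [-6/(s + 3)^2] + [(s + 3)^(-3)].
Invert each term: 4/(s + 3) ↔ 4e^(-3t); -6/(s + 3)^2 ↔ -6t·e^(-3t); 1/(s + 3)^3 ↔ (1/2)t^2·e^(-3t).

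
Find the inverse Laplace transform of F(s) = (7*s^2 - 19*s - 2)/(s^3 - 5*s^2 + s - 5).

3*exp(5*t) + sin(t) + 4*cos(t)

Factor the denominator: s^3 - 5*s^2 + s - 5 = (s - 5)*(s^2 + 1).
Partial fraction decomposition gives [3/(s - 5)] + [4*s/(s^2 + 1)] + [1/(s^2 + 1)].
Invert each term: 3/(s - 5) ↔ 3e^(5t); 4·s/(s^2 + 1) ↔ 4cos(t); 1·1/(s^2 + 1) ↔ sin(t).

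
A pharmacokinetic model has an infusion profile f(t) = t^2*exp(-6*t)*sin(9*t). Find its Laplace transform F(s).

F(s) = 54*(s^2 + 12*s + 9)/(s^2 + 12*s + 117)^3

L{sin(9t)} = 9/(s^2 + 81).
Multiplying by e^(-6t) shifts s → s + 6, so L{exp(-6*t)*sin(9*t)} = 9/((s + 6)^2 + 81).
Then apply L{t^2·g(t)} = (-1)^2 d^2/ds^2[G(s)] with G(s) = 9/((s + 6)^2 + 81):
differentiating 2 times and applying the sign gives 54*(s^2 + 12*s + 9)/(s^2 + 12*s + 117)^3.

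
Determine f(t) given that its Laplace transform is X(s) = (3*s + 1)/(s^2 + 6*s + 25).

Complete the square in the denominator: s^2 + 6*s + 25 = (s + 3)^2 + 4^2.
Split the numerator to match: 3*s + 1 = 3·(s + 3) - 2·4.
Invert each term: 3·(s + 3)/((s + 3)^2 + 16) ↔ 3e^(-3t)cos(4t); -2·4/((s + 3)^2 + 16) ↔ -2e^(-3t)sin(4t).

f(t) = -2*exp(-3*t)*sin(4*t) + 3*exp(-3*t)*cos(4*t)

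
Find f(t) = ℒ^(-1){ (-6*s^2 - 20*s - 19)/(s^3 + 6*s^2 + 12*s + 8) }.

Factor the denominator: s^3 + 6*s^2 + 12*s + 8 = (s + 2)^3.
Partial fraction decomposition gives [-6/(s + 2)] + [4/(s + 2)^2] + [-3/(s + 2)^3].
Invert each term: -6/(s + 2) ↔ -6e^(-2t); 4/(s + 2)^2 ↔ 4t·e^(-2t); -3/(s + 2)^3 ↔ (-3/2)t^2·e^(-2t).

f(t) = -3*t^2*exp(-2*t)/2 + 4*t*exp(-2*t) - 6*exp(-2*t)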